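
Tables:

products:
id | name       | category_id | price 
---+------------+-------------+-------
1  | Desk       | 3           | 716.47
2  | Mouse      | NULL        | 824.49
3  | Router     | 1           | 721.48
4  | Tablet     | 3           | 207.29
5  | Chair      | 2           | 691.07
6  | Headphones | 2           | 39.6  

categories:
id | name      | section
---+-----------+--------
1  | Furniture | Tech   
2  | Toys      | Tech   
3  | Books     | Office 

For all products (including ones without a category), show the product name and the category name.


LEFT JOIN keeps every row from products (the left table); where category_id has no match in categories, the category columns become NULL. Walk through each product:
  - product 1 (Desk): category_id=3 -> matches Books
  - product 2 (Mouse): category_id=NULL, no match -> kept with NULL
  - product 3 (Router): category_id=1 -> matches Furniture
  - product 4 (Tablet): category_id=3 -> matches Books
  - product 5 (Chair): category_id=2 -> matches Toys
  - product 6 (Headphones): category_id=2 -> matches Toys
All 6 rows appear; 1 has NULL category.

SQL:
SELECT a.name, b.name AS category
FROM products a
LEFT JOIN categories b ON a.category_id = b.id

Result:
name       | category 
-----------+----------
Desk       | Books    
Mouse      | NULL     
Router     | Furniture
Tablet     | Books    
Chair      | Toys     
Headphones | Toys     


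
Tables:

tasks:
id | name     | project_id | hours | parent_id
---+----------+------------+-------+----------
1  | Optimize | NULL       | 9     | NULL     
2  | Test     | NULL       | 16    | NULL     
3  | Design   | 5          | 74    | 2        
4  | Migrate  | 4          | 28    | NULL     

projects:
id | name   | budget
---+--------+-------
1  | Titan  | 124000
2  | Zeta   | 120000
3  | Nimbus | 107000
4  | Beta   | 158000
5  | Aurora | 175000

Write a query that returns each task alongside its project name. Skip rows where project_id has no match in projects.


INNER JOIN keeps only tasks rows whose project_id matches an id in projects. Walk through each task:
  - task 1 (Optimize): project_id=NULL, no match -> dropped
  - task 2 (Test): project_id=NULL, no match -> dropped
  - task 3 (Design): project_id=5 -> matches Aurora
  - task 4 (Migrate): project_id=4 -> matches Beta
So 2 of 4 rows are dropped.

SQL:
SELECT a.name, b.name AS project
FROM tasks a
INNER JOIN projects b ON a.project_id = b.id

Result:
name    | project
--------+--------
Design  | Aurora 
Migrate | Beta   


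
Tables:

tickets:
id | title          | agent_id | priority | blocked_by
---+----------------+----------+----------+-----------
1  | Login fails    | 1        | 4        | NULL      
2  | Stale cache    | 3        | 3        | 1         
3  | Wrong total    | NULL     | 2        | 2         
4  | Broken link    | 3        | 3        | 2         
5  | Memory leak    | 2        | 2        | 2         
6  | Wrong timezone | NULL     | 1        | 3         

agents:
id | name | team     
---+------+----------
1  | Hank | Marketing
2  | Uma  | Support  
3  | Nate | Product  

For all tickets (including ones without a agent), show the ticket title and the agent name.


LEFT JOIN keeps every row from tickets (the left table); where agent_id has no match in agents, the agent columns become NULL. Walk through each ticket:
  - ticket 1 (Login fails): agent_id=1 -> matches Hank
  - ticket 2 (Stale cache): agent_id=3 -> matches Nate
  - ticket 3 (Wrong total): agent_id=NULL, no match -> kept with NULL
  - ticket 4 (Broken link): agent_id=3 -> matches Nate
  - ticket 5 (Memory leak): agent_id=2 -> matches Uma
  - ticket 6 (Wrong timezone): agent_id=NULL, no match -> kept with NULL
All 6 rows appear; 2 have NULL agent.

SQL:
SELECT a.title, b.name AS agent
FROM tickets a
LEFT JOIN agents b ON a.agent_id = b.id

Result:
title          | agent
---------------+------
Login fails    | Hank 
Stale cache    | Nate 
Wrong total    | NULL 
Broken link    | Nate 
Memory leak    | Uma  
Wrong timezone | NULL 


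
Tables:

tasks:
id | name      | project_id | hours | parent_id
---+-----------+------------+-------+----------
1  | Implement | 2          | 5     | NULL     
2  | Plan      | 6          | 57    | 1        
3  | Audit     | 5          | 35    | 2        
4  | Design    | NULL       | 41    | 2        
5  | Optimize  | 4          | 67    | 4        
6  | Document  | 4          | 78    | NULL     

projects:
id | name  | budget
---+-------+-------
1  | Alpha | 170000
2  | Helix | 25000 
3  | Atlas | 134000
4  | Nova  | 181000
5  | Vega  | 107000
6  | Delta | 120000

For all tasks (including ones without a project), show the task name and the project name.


LEFT JOIN keeps every row from tasks (the left table); where project_id has no match in projects, the project columns become NULL. Walk through each task:
  - task 1 (Implement): project_id=2 -> matches Helix
  - task 2 (Plan): project_id=6 -> matches Delta
  - task 3 (Audit): project_id=5 -> matches Vega
  - task 4 (Design): project_id=NULL, no match -> kept with NULL
  - task 5 (Optimize): project_id=4 -> matches Nova
  - task 6 (Document): project_id=4 -> matches Nova
All 6 rows appear; 1 has NULL project.

SQL:
SELECT a.name, b.name AS project
FROM tasks a
LEFT JOIN projects b ON a.project_id = b.id

Result:
name      | project
----------+--------
Implement | Helix  
Plan      | Delta  
Audit     | Vega   
Design    | NULL   
Optimize  | Nova   
Document  | Nova   


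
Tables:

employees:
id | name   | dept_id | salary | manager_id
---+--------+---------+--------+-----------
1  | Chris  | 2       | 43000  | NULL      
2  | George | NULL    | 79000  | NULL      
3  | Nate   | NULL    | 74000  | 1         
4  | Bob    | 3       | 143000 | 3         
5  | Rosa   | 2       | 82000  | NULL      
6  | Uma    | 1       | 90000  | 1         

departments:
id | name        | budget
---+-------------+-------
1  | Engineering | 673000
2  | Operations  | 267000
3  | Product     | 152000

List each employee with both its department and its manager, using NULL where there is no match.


Two LEFT JOINs from the same base table employees: one to departments via dept_id, one to employees itself via manager_id. Both are LEFT so every employee is preserved.
Match against departments:
  - employee 1 (Chris): dept_id=2 -> matches Operations
  - employee 2 (George): dept_id=NULL, no match -> kept with NULL
  - employee 3 (Nate): dept_id=NULL, no match -> kept with NULL
  - employee 4 (Bob): dept_id=3 -> matches Product
  - employee 5 (Rosa): dept_id=2 -> matches Operations
  - employee 6 (Uma): dept_id=1 -> matches Engineering
Match against employees (self):
  - employee 1 (Chris): manager_id=NULL -> NULL
  - employee 2 (George): manager_id=NULL -> NULL
  - employee 3 (Nate): manager_id=1 -> Chris
  - employee 4 (Bob): manager_id=3 -> Nate
  - employee 5 (Rosa): manager_id=NULL -> NULL
  - employee 6 (Uma): manager_id=1 -> Chris

SQL:
SELECT a.name, b.name AS department, c.name AS manager
FROM employees a
LEFT JOIN departments b ON a.dept_id = b.id
LEFT JOIN employees c ON a.manager_id = c.id

Result:
name   | department  | manager
-------+-------------+--------
Chris  | Operations  | NULL   
George | NULL        | NULL   
Nate   | NULL        | Chris  
Bob    | Product     | Nate   
Rosa   | Operations  | NULL   
Uma    | Engineering | Chris  


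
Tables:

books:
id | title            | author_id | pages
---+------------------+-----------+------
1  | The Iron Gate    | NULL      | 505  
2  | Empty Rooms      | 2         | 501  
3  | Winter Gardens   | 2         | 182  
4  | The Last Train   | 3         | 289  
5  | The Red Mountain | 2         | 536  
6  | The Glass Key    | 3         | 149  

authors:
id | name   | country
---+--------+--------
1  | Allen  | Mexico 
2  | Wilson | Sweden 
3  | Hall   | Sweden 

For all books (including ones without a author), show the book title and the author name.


LEFT JOIN keeps every row from books (the left table); where author_id has no match in authors, the author columns become NULL. Walk through each book:
  - book 1 (The Iron Gate): author_id=NULL, no match -> kept with NULL
  - book 2 (Empty Rooms): author_id=2 -> matches Wilson
  - book 3 (Winter Gardens): author_id=2 -> matches Wilson
  - book 4 (The Last Train): author_id=3 -> matches Hall
  - book 5 (The Red Mountain): author_id=2 -> matches Wilson
  - book 6 (The Glass Key): author_id=3 -> matches Hall
All 6 rows appear; 1 has NULL author.

SQL:
SELECT a.title, b.name AS author
FROM books a
LEFT JOIN authors b ON a.author_id = b.id

Result:
title            | author
-----------------+-------
The Iron Gate    | NULL  
Empty Rooms      | Wilson
Winter Gardens   | Wilson
The Last Train   | Hall  
The Red Mountain | Wilson
The Glass Key    | Hall  


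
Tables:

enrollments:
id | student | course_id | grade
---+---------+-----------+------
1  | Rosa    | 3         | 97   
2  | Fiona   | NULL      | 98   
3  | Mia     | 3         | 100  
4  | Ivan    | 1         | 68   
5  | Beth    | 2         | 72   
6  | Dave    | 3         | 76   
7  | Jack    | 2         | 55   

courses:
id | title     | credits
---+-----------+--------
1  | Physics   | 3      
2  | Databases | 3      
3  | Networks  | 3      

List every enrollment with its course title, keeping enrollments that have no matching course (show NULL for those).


LEFT JOIN keeps every row from enrollments (the left table); where course_id has no match in courses, the course columns become NULL. Walk through each enrollment:
  - enrollment 1 (Rosa): course_id=3 -> matches Networks
  - enrollment 2 (Fiona): course_id=NULL, no match -> kept with NULL
  - enrollment 3 (Mia): course_id=3 -> matches Networks
  - enrollment 4 (Ivan): course_id=1 -> matches Physics
  - enrollment 5 (Beth): course_id=2 -> matches Databases
  - enrollment 6 (Dave): course_id=3 -> matches Networks
  - enrollment 7 (Jack): course_id=2 -> matches Databases
All 7 rows appear; 1 has NULL course.

SQL:
SELECT a.student, b.title AS course
FROM enrollments a
LEFT JOIN courses b ON a.course_id = b.id

Result:
student | course   
--------+----------
Rosa    | Networks 
Fiona   | NULL     
Mia     | Networks 
Ivan    | Physics  
Beth    | Databases
Dave    | Networks 
Jack    | Databases


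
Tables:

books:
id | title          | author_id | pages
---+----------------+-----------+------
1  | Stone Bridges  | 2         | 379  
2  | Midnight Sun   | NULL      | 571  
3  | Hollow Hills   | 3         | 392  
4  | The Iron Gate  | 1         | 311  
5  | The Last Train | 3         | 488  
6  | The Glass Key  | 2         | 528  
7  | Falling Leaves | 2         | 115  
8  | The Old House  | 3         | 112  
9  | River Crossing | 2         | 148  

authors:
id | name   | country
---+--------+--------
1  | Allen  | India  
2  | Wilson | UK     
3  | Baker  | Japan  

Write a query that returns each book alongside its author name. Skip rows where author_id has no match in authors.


INNER JOIN keeps only books rows whose author_id matches an id in authors. Walk through each book:
  - book 1 (Stone Bridges): author_id=2 -> matches Wilson
  - book 2 (Midnight Sun): author_id=NULL, no match -> dropped
  - book 3 (Hollow Hills): author_id=3 -> matches Baker
  - book 4 (The Iron Gate): author_id=1 -> matches Allen
  - book 5 (The Last Train): author_id=3 -> matches Baker
  - book 6 (The Glass Key): author_id=2 -> matches Wilson
  - book 7 (Falling Leaves): author_id=2 -> matches Wilson
  - book 8 (The Old House): author_id=3 -> matches Baker
  - book 9 (River Crossing): author_id=2 -> matches Wilson
So 1 of 9 rows is dropped.

SQL:
SELECT a.title, b.name AS author
FROM books a
INNER JOIN authors b ON a.author_id = b.id

Result:
title          | author
---------------+-------
Stone Bridges  | Wilson
Hollow Hills   | Baker 
The Iron Gate  | Allen 
The Last Train | Baker 
The Glass Key  | Wilson
Falling Leaves | Wilson
The Old House  | Baker 
River Crossing | Wilson


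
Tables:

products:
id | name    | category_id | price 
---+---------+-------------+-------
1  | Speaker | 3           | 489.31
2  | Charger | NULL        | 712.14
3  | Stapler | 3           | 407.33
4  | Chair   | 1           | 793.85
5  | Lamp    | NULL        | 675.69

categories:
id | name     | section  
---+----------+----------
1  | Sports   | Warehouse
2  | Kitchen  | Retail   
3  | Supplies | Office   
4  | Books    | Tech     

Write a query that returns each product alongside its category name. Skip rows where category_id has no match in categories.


INNER JOIN keeps only products rows whose category_id matches an id in categories. Walk through each product:
  - product 1 (Speaker): category_id=3 -> matches Supplies
  - product 2 (Charger): category_id=NULL, no match -> dropped
  - product 3 (Stapler): category_id=3 -> matches Supplies
  - product 4 (Chair): category_id=1 -> matches Sports
  - product 5 (Lamp): category_id=NULL, no match -> dropped
So 2 of 5 rows are dropped.

SQL:
SELECT a.name, b.name AS category
FROM products a
INNER JOIN categories b ON a.category_id = b.id

Result:
name    | category
--------+---------
Speaker | Supplies
Stapler | Supplies
Chair   | Sports  


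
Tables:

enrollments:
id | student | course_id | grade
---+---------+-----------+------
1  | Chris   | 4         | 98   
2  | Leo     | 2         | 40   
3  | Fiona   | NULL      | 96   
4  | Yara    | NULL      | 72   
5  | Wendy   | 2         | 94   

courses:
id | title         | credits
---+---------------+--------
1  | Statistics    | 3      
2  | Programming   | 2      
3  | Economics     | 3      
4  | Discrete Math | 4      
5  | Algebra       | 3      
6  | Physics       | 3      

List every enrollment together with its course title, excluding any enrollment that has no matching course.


INNER JOIN keeps only enrollments rows whose course_id matches an id in courses. Walk through each enrollment:
  - enrollment 1 (Chris): course_id=4 -> matches Discrete Math
  - enrollment 2 (Leo): course_id=2 -> matches Programming
  - enrollment 3 (Fiona): course_id=NULL, no match -> dropped
  - enrollment 4 (Yara): course_id=NULL, no match -> dropped
  - enrollment 5 (Wendy): course_id=2 -> matches Programming
So 2 of 5 rows are dropped.

SQL:
SELECT a.student, b.title AS course
FROM enrollments a
INNER JOIN courses b ON a.course_id = b.id

Result:
student | course       
--------+--------------
Chris   | Discrete Math
Leo     | Programming  
Wendy   | Programming  


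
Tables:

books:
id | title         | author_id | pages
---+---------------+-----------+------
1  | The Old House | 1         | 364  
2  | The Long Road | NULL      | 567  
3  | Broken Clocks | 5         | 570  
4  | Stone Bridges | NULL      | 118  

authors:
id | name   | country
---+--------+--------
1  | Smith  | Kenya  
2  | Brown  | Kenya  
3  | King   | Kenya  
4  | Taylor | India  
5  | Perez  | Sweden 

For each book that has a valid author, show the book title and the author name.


INNER JOIN keeps only books rows whose author_id matches an id in authors. Walk through each book:
  - book 1 (The Old House): author_id=1 -> matches Smith
  - book 2 (The Long Road): author_id=NULL, no match -> dropped
  - book 3 (Broken Clocks): author_id=5 -> matches Perez
  - book 4 (Stone Bridges): author_id=NULL, no match -> dropped
So 2 of 4 rows are dropped.

SQL:
SELECT a.title, b.name AS author
FROM books a
INNER JOIN authors b ON a.author_id = b.id

Result:
title         | author
--------------+-------
The Old House | Smith 
Broken Clocks | Perez 


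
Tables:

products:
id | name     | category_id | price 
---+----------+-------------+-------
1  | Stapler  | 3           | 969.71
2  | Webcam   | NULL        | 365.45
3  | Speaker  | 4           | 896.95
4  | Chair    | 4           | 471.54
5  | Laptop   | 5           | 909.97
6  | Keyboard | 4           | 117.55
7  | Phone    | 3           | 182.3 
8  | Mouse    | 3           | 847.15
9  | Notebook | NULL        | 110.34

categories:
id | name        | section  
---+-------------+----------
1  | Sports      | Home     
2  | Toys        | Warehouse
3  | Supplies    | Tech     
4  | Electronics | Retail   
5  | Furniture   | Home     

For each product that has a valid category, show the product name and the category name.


INNER JOIN keeps only products rows whose category_id matches an id in categories. Walk through each product:
  - product 1 (Stapler): category_id=3 -> matches Supplies
  - product 2 (Webcam): category_id=NULL, no match -> dropped
  - product 3 (Speaker): category_id=4 -> matches Electronics
  - product 4 (Chair): category_id=4 -> matches Electronics
  - product 5 (Laptop): category_id=5 -> matches Furniture
  - product 6 (Keyboard): category_id=4 -> matches Electronics
  - product 7 (Phone): category_id=3 -> matches Supplies
  - product 8 (Mouse): category_id=3 -> matches Supplies
  - product 9 (Notebook): category_id=NULL, no match -> dropped
So 2 of 9 rows are dropped.

SQL:
SELECT a.name, b.name AS category
FROM products a
INNER JOIN categories b ON a.category_id = b.id

Result:
name     | category   
---------+------------
Stapler  | Supplies   
Speaker  | Electronics
Chair    | Electronics
Laptop   | Furniture  
Keyboard | Electronics
Phone    | Supplies   
Mouse    | Supplies   


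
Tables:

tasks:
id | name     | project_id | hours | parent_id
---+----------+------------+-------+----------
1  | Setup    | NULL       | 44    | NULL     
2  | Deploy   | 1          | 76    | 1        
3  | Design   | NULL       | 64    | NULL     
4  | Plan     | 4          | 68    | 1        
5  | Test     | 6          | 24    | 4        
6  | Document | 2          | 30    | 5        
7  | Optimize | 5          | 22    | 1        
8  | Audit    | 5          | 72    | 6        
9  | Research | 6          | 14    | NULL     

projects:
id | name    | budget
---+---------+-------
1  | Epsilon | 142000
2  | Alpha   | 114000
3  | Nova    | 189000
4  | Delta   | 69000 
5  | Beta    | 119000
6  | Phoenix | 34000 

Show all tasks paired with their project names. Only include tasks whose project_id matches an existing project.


INNER JOIN keeps only tasks rows whose project_id matches an id in projects. Walk through each task:
  - task 1 (Setup): project_id=NULL, no match -> dropped
  - task 2 (Deploy): project_id=1 -> matches Epsilon
  - task 3 (Design): project_id=NULL, no match -> dropped
  - task 4 (Plan): project_id=4 -> matches Delta
  - task 5 (Test): project_id=6 -> matches Phoenix
  - task 6 (Document): project_id=2 -> matches Alpha
  - task 7 (Optimize): project_id=5 -> matches Beta
  - task 8 (Audit): project_id=5 -> matches Beta
  - task 9 (Research): project_id=6 -> matches Phoenix
So 2 of 9 rows are dropped.

SQL:
SELECT a.name, b.name AS project
FROM tasks a
INNER JOIN projects b ON a.project_id = b.id

Result:
name     | project
---------+--------
Deploy   | Epsilon
Plan     | Delta  
Test     | Phoenix
Document | Alpha  
Optimize | Beta   
Audit    | Beta   
Research | Phoenix


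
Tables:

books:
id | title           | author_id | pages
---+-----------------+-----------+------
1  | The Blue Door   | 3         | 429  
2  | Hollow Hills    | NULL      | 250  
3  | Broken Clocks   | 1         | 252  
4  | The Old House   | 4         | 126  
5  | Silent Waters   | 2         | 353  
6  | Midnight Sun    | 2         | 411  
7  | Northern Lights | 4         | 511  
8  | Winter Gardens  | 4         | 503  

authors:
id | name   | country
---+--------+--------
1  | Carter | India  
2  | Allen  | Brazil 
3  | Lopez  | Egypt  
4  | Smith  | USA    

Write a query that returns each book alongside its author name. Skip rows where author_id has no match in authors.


INNER JOIN keeps only books rows whose author_id matches an id in authors. Walk through each book:
  - book 1 (The Blue Door): author_id=3 -> matches Lopez
  - book 2 (Hollow Hills): author_id=NULL, no match -> dropped
  - book 3 (Broken Clocks): author_id=1 -> matches Carter
  - book 4 (The Old House): author_id=4 -> matches Smith
  - book 5 (Silent Waters): author_id=2 -> matches Allen
  - book 6 (Midnight Sun): author_id=2 -> matches Allen
  - book 7 (Northern Lights): author_id=4 -> matches Smith
  - book 8 (Winter Gardens): author_id=4 -> matches Smith
So 1 of 8 rows is dropped.

SQL:
SELECT a.title, b.name AS author
FROM books a
INNER JOIN authors b ON a.author_id = b.id

Result:
title           | author
----------------+-------
The Blue Door   | Lopez 
Broken Clocks   | Carter
The Old House   | Smith 
Silent Waters   | Allen 
Midnight Sun    | Allen 
Northern Lights | Smith 
Winter Gardens  | Smith 


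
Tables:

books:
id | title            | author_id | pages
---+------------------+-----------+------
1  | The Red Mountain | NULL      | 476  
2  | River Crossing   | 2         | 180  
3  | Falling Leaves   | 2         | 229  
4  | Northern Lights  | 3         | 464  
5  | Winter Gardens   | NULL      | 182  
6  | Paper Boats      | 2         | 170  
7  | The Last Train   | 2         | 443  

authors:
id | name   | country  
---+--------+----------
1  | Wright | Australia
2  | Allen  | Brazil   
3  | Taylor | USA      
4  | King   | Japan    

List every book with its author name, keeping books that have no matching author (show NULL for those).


LEFT JOIN keeps every row from books (the left table); where author_id has no match in authors, the author columns become NULL. Walk through each book:
  - book 1 (The Red Mountain): author_id=NULL, no match -> kept with NULL
  - book 2 (River Crossing): author_id=2 -> matches Allen
  - book 3 (Falling Leaves): author_id=2 -> matches Allen
  - book 4 (Northern Lights): author_id=3 -> matches Taylor
  - book 5 (Winter Gardens): author_id=NULL, no match -> kept with NULL
  - book 6 (Paper Boats): author_id=2 -> matches Allen
  - book 7 (The Last Train): author_id=2 -> matches Allen
All 7 rows appear; 2 have NULL author.

SQL:
SELECT a.title, b.name AS author
FROM books a
LEFT JOIN authors b ON a.author_id = b.id

Result:
title            | author
-----------------+-------
The Red Mountain | NULL  
River Crossing   | Allen 
Falling Leaves   | Allen 
Northern Lights  | Taylor
Winter Gardens   | NULL  
Paper Boats      | Allen 
The Last Train   | Allen 


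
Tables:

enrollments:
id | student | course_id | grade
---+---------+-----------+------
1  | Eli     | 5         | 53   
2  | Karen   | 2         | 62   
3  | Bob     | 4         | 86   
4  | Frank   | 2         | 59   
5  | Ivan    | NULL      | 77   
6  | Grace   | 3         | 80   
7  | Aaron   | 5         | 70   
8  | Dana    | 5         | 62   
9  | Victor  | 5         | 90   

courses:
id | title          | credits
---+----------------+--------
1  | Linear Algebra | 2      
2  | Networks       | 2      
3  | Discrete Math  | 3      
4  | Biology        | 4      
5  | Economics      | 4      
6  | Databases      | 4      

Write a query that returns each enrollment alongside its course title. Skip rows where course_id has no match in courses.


INNER JOIN keeps only enrollments rows whose course_id matches an id in courses. Walk through each enrollment:
  - enrollment 1 (Eli): course_id=5 -> matches Economics
  - enrollment 2 (Karen): course_id=2 -> matches Networks
  - enrollment 3 (Bob): course_id=4 -> matches Biology
  - enrollment 4 (Frank): course_id=2 -> matches Networks
  - enrollment 5 (Ivan): course_id=NULL, no match -> dropped
  - enrollment 6 (Grace): course_id=3 -> matches Discrete Math
  - enrollment 7 (Aaron): course_id=5 -> matches Economics
  - enrollment 8 (Dana): course_id=5 -> matches Economics
  - enrollment 9 (Victor): course_id=5 -> matches Economics
So 1 of 9 rows is dropped.

SQL:
SELECT a.student, b.title AS course
FROM enrollments a
INNER JOIN courses b ON a.course_id = b.id

Result:
student | course       
--------+--------------
Eli     | Economics    
Karen   | Networks     
Bob     | Biology      
Frank   | Networks     
Grace   | Discrete Math
Aaron   | Economics    
Dana    | Economics    
Victor  | Economics    


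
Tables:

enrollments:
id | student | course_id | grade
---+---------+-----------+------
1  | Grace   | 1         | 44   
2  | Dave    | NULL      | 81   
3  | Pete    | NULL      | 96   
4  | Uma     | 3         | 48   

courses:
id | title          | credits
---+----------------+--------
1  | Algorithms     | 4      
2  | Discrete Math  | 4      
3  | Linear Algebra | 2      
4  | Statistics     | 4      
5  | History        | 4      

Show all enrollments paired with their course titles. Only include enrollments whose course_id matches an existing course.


INNER JOIN keeps only enrollments rows whose course_id matches an id in courses. Walk through each enrollment:
  - enrollment 1 (Grace): course_id=1 -> matches Algorithms
  - enrollment 2 (Dave): course_id=NULL, no match -> dropped
  - enrollment 3 (Pete): course_id=NULL, no match -> dropped
  - enrollment 4 (Uma): course_id=3 -> matches Linear Algebra
So 2 of 4 rows are dropped.

SQL:
SELECT a.student, b.title AS course
FROM enrollments a
INNER JOIN courses b ON a.course_id = b.id

Result:
student | course        
--------+---------------
Grace   | Algorithms    
Uma     | Linear Algebra


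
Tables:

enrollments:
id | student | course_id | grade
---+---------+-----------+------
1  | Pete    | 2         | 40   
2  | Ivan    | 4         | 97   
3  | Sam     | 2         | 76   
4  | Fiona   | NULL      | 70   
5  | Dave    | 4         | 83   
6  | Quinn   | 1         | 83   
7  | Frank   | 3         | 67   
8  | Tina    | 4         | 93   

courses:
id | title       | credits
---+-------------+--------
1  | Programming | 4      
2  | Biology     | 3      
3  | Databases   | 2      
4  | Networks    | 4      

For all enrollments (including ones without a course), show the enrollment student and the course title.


LEFT JOIN keeps every row from enrollments (the left table); where course_id has no match in courses, the course columns become NULL. Walk through each enrollment:
  - enrollment 1 (Pete): course_id=2 -> matches Biology
  - enrollment 2 (Ivan): course_id=4 -> matches Networks
  - enrollment 3 (Sam): course_id=2 -> matches Biology
  - enrollment 4 (Fiona): course_id=NULL, no match -> kept with NULL
  - enrollment 5 (Dave): course_id=4 -> matches Networks
  - enrollment 6 (Quinn): course_id=1 -> matches Programming
  - enrollment 7 (Frank): course_id=3 -> matches Databases
  - enrollment 8 (Tina): course_id=4 -> matches Networks
All 8 rows appear; 1 has NULL course.

SQL:
SELECT a.student, b.title AS course
FROM enrollments a
LEFT JOIN courses b ON a.course_id = b.id

Result:
student | course     
--------+------------
Pete    | Biology    
Ivan    | Networks   
Sam     | Biology    
Fiona   | NULL       
Dave    | Networks   
Quinn   | Programming
Frank   | Databases  
Tina    | Networks   


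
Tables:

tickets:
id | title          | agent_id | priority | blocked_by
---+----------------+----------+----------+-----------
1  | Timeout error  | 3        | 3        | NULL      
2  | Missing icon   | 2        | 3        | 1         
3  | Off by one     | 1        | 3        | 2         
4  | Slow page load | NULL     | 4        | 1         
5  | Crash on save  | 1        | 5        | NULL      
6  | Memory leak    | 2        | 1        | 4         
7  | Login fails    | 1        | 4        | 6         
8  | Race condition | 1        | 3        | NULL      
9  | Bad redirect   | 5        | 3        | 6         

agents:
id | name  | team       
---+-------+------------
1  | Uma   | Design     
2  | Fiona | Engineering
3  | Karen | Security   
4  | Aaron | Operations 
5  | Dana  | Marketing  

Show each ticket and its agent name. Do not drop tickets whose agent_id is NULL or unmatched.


LEFT JOIN keeps every row from tickets (the left table); where agent_id has no match in agents, the agent columns become NULL. Walk through each ticket:
  - ticket 1 (Timeout error): agent_id=3 -> matches Karen
  - ticket 2 (Missing icon): agent_id=2 -> matches Fiona
  - ticket 3 (Off by one): agent_id=1 -> matches Uma
  - ticket 4 (Slow page load): agent_id=NULL, no match -> kept with NULL
  - ticket 5 (Crash on save): agent_id=1 -> matches Uma
  - ticket 6 (Memory leak): agent_id=2 -> matches Fiona
  - ticket 7 (Login fails): agent_id=1 -> matches Uma
  - ticket 8 (Race condition): agent_id=1 -> matches Uma
  - ticket 9 (Bad redirect): agent_id=5 -> matches Dana
All 9 rows appear; 1 has NULL agent.

SQL:
SELECT a.title, b.name AS agent
FROM tickets a
LEFT JOIN agents b ON a.agent_id = b.id

Result:
title          | agent
---------------+------
Timeout error  | Karen
Missing icon   | Fiona
Off by one     | Uma  
Slow page load | NULL 
Crash on save  | Uma  
Memory leak    | Fiona
Login fails    | Uma  
Race condition | Uma  
Bad redirect   | Dana 


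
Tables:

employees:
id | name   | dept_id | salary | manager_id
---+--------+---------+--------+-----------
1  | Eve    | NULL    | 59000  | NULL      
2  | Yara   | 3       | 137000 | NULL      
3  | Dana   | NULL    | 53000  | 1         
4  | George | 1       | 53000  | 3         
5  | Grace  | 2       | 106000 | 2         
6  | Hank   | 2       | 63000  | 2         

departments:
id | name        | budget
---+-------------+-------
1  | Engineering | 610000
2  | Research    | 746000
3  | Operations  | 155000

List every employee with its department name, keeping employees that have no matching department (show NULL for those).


LEFT JOIN keeps every row from employees (the left table); where dept_id has no match in departments, the department columns become NULL. Walk through each employee:
  - employee 1 (Eve): dept_id=NULL, no match -> kept with NULL
  - employee 2 (Yara): dept_id=3 -> matches Operations
  - employee 3 (Dana): dept_id=NULL, no match -> kept with NULL
  - employee 4 (George): dept_id=1 -> matches Engineering
  - employee 5 (Grace): dept_id=2 -> matches Research
  - employee 6 (Hank): dept_id=2 -> matches Research
All 6 rows appear; 2 have NULL department.

SQL:
SELECT a.name, b.name AS department
FROM employees a
LEFT JOIN departments b ON a.dept_id = b.id

Result:
name   | department 
-------+------------
Eve    | NULL       
Yara   | Operations 
Dana   | NULL       
George | Engineering
Grace  | Research   
Hank   | Research   


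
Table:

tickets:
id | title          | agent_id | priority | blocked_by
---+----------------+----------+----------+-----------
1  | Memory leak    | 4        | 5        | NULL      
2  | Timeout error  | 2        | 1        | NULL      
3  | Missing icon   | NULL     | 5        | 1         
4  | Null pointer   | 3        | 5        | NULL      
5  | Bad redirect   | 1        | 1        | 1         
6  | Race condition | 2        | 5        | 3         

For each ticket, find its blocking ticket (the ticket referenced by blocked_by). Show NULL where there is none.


This is a self-join: tickets is joined to a second copy of itself, matching each row's blocked_by to another row's id. Use LEFT JOIN so rows with blocked_by=NULL are kept.
  - ticket 1 (Memory leak): blocked_by=NULL -> NULL
  - ticket 2 (Timeout error): blocked_by=NULL -> NULL
  - ticket 3 (Missing icon): blocked_by=1 -> Memory leak
  - ticket 4 (Null pointer): blocked_by=NULL -> NULL
  - ticket 5 (Bad redirect): blocked_by=1 -> Memory leak
  - ticket 6 (Race condition): blocked_by=3 -> Missing icon

SQL:
SELECT a.title AS item, b.title AS blocked_by
FROM tickets a
LEFT JOIN tickets b ON a.blocked_by = b.id

Result:
item           | blocked_by  
---------------+-------------
Memory leak    | NULL        
Timeout error  | NULL        
Missing icon   | Memory leak 
Null pointer   | NULL        
Bad redirect   | Memory leak 
Race condition | Missing icon


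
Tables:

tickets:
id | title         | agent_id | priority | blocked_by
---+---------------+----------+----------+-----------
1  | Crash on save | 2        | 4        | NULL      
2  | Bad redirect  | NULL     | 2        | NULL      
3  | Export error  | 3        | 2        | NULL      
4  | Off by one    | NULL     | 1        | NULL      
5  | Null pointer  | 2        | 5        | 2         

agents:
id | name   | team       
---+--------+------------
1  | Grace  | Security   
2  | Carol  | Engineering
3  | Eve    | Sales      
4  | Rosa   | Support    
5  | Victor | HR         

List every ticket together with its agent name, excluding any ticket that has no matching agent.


INNER JOIN keeps only tickets rows whose agent_id matches an id in agents. Walk through each ticket:
  - ticket 1 (Crash on save): agent_id=2 -> matches Carol
  - ticket 2 (Bad redirect): agent_id=NULL, no match -> dropped
  - ticket 3 (Export error): agent_id=3 -> matches Eve
  - ticket 4 (Off by one): agent_id=NULL, no match -> dropped
  - ticket 5 (Null pointer): agent_id=2 -> matches Carol
So 2 of 5 rows are dropped.

SQL:
SELECT a.title, b.name AS agent
FROM tickets a
INNER JOIN agents b ON a.agent_id = b.id

Result:
title         | agent
--------------+------
Crash on save | Carol
Export error  | Eve  
Null pointer  | Carol


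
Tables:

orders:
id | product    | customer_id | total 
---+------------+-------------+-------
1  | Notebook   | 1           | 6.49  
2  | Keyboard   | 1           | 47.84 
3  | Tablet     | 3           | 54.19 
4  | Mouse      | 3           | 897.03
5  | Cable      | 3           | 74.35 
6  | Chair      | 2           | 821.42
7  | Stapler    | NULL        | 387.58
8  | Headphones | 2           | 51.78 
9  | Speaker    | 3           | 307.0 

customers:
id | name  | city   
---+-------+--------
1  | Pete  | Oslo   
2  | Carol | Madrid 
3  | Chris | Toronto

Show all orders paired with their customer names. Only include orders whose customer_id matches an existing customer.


INNER JOIN keeps only orders rows whose customer_id matches an id in customers. Walk through each order:
  - order 1 (Notebook): customer_id=1 -> matches Pete
  - order 2 (Keyboard): customer_id=1 -> matches Pete
  - order 3 (Tablet): customer_id=3 -> matches Chris
  - order 4 (Mouse): customer_id=3 -> matches Chris
  - order 5 (Cable): customer_id=3 -> matches Chris
  - order 6 (Chair): customer_id=2 -> matches Carol
  - order 7 (Stapler): customer_id=NULL, no match -> dropped
  - order 8 (Headphones): customer_id=2 -> matches Carol
  - order 9 (Speaker): customer_id=3 -> matches Chris
So 1 of 9 rows is dropped.

SQL:
SELECT a.product, b.name AS customer
FROM orders a
INNER JOIN customers b ON a.customer_id = b.id

Result:
product    | customer
-----------+---------
Notebook   | Pete    
Keyboard   | Pete    
Tablet     | Chris   
Mouse      | Chris   
Cable      | Chris   
Chair      | Carol   
Headphones | Carol   
Speaker    | Chris   


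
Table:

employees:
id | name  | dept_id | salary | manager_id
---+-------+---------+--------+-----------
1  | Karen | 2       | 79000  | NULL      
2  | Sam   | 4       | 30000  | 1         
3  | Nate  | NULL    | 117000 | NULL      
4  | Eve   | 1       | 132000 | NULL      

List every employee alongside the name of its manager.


This is a self-join: employees is joined to a second copy of itself, matching each row's manager_id to another row's id. Use LEFT JOIN so rows with manager_id=NULL are kept.
  - employee 1 (Karen): manager_id=NULL -> NULL
  - employee 2 (Sam): manager_id=1 -> Karen
  - employee 3 (Nate): manager_id=NULL -> NULL
  - employee 4 (Eve): manager_id=NULL -> NULL

SQL:
SELECT a.name AS item, b.name AS manager
FROM employees a
LEFT JOIN employees b ON a.manager_id = b.id

Result:
item  | manager
------+--------
Karen | NULL   
Sam   | Karen  
Nate  | NULL   
Eve   | NULL   


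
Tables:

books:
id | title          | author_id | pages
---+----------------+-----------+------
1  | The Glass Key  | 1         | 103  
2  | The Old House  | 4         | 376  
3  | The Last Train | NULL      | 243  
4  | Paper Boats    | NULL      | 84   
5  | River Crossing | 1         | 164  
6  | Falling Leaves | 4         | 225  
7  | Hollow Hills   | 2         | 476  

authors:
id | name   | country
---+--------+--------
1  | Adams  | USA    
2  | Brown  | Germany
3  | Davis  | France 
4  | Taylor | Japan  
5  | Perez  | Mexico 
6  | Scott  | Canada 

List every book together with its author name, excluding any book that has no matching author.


INNER JOIN keeps only books rows whose author_id matches an id in authors. Walk through each book:
  - book 1 (The Glass Key): author_id=1 -> matches Adams
  - book 2 (The Old House): author_id=4 -> matches Taylor
  - book 3 (The Last Train): author_id=NULL, no match -> dropped
  - book 4 (Paper Boats): author_id=NULL, no match -> dropped
  - book 5 (River Crossing): author_id=1 -> matches Adams
  - book 6 (Falling Leaves): author_id=4 -> matches Taylor
  - book 7 (Hollow Hills): author_id=2 -> matches Brown
So 2 of 7 rows are dropped.

SQL:
SELECT a.title, b.name AS author
FROM books a
INNER JOIN authors b ON a.author_id = b.id

Result:
title          | author
---------------+-------
The Glass Key  | Adams 
The Old House  | Taylor
River Crossing | Adams 
Falling Leaves | Taylor
Hollow Hills   | Brown 


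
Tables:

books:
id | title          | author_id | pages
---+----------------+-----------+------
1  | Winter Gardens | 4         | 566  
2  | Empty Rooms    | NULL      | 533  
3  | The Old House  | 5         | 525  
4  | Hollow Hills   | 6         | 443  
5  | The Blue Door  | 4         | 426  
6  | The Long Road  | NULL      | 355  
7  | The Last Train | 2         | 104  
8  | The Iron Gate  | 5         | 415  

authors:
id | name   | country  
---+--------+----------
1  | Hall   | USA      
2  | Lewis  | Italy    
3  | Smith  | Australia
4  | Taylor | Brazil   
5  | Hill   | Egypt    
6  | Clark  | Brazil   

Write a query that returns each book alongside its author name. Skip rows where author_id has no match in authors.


INNER JOIN keeps only books rows whose author_id matches an id in authors. Walk through each book:
  - book 1 (Winter Gardens): author_id=4 -> matches Taylor
  - book 2 (Empty Rooms): author_id=NULL, no match -> dropped
  - book 3 (The Old House): author_id=5 -> matches Hill
  - book 4 (Hollow Hills): author_id=6 -> matches Clark
  - book 5 (The Blue Door): author_id=4 -> matches Taylor
  - book 6 (The Long Road): author_id=NULL, no match -> dropped
  - book 7 (The Last Train): author_id=2 -> matches Lewis
  - book 8 (The Iron Gate): author_id=5 -> matches Hill
So 2 of 8 rows are dropped.

SQL:
SELECT a.title, b.name AS author
FROM books a
INNER JOIN authors b ON a.author_id = b.id

Result:
title          | author
---------------+-------
Winter Gardens | Taylor
The Old House  | Hill  
Hollow Hills   | Clark 
The Blue Door  | Taylor
The Last Train | Lewis 
The Iron Gate  | Hill  


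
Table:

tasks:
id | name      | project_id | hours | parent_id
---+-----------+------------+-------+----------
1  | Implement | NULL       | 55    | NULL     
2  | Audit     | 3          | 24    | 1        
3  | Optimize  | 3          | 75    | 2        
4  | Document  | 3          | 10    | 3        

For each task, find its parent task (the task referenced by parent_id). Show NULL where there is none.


This is a self-join: tasks is joined to a second copy of itself, matching each row's parent_id to another row's id. Use LEFT JOIN so rows with parent_id=NULL are kept.
  - task 1 (Implement): parent_id=NULL -> NULL
  - task 2 (Audit): parent_id=1 -> Implement
  - task 3 (Optimize): parent_id=2 -> Audit
  - task 4 (Document): parent_id=3 -> Optimize

SQL:
SELECT a.name AS item, b.name AS parent
FROM tasks a
LEFT JOIN tasks b ON a.parent_id = b.id

Result:
item      | parent   
----------+----------
Implement | NULL     
Audit     | Implement
Optimize  | Audit    
Document  | Optimize 


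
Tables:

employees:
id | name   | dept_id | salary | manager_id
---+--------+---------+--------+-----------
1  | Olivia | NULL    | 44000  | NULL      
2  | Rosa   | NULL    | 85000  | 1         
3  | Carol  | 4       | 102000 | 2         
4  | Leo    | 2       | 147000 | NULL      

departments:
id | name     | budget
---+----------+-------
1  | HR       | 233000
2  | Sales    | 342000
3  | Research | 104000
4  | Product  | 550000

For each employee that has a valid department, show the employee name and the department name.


INNER JOIN keeps only employees rows whose dept_id matches an id in departments. Walk through each employee:
  - employee 1 (Olivia): dept_id=NULL, no match -> dropped
  - employee 2 (Rosa): dept_id=NULL, no match -> dropped
  - employee 3 (Carol): dept_id=4 -> matches Product
  - employee 4 (Leo): dept_id=2 -> matches Sales
So 2 of 4 rows are dropped.

SQL:
SELECT a.name, b.name AS department
FROM employees a
INNER JOIN departments b ON a.dept_id = b.id

Result:
name  | department
------+-----------
Carol | Product   
Leo   | Sales     
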